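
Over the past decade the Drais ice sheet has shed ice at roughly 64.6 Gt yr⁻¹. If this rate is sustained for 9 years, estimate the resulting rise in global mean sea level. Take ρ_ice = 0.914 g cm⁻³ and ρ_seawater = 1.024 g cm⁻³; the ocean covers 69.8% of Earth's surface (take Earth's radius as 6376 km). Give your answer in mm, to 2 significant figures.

≈ 1.6 mm

Total mass lost = 64.6 Gt/yr × 9 yr = 581.4 Gt = 5.814×10^14 kg.
ρ_w = 1.024 g cm⁻³ = 1024 kg m⁻³, so water volume = 5.814×10^14 / 1024 = 5.678×10^11 m³.
Δh = 5.678×10^11 / 3.57×10^14 = 1.59×10^-3 m = 1.6 mm.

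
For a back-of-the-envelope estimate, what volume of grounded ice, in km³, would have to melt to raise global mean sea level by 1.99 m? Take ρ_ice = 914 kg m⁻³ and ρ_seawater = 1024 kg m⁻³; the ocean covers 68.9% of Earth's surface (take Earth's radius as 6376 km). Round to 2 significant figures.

≈ 7.8×10^5 km³

Required water volume = Δh × A = 1.99 m × 3.52×10^14 m² = 7.005×10^14 m³ = 7.005×10^5 km³.
Ice volume = water volume × ρ_w/ρ_ice = 7.005×10^5 × 1024/914 = 7.8×10^5 km³.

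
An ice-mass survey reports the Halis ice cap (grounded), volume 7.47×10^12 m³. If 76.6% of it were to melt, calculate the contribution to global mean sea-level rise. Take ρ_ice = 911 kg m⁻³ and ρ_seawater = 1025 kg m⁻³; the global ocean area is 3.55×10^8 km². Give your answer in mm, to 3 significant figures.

Halis: 0.766 × 7.47×10^12 m³ × (911/1025) = 5.086×10^12 m³ of water.
Spread over 3.55×10^14 m² of ocean, Δh = 5.086×10^12 / 3.55×10^14 = 0.0143 m = 14.3 mm.

≈ 14.3 mm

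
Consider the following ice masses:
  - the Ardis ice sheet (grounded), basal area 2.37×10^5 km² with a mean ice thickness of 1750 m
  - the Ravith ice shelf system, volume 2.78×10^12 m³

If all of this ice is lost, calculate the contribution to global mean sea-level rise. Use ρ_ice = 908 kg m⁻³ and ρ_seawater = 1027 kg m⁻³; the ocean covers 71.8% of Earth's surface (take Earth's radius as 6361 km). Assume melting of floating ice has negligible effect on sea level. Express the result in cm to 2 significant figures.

≈ 100 cm

Ardis: ice volume = 2.37×10^5 km² × 1750 m = 4.148×10^5 km³; 4.148×10^5 × (908/1027) = 3.667×10^5 km³ of water.
The Ravith ice shelf system is floating and already displaces its own weight of water, so its melt adds essentially nothing to sea level.
Total added water ≈ 3.667×10^14 m³ over 3.65×10^14 m² → Δh = 1.00 m = 100 cm.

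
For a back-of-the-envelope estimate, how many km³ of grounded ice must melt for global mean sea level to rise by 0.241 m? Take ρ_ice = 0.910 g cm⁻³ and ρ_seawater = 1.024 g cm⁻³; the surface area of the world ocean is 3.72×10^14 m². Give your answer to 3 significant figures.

Required water volume = Δh × A = 0.241 m × 3.72×10^14 m² = 8.965×10^13 m³ = 8.965×10^4 km³.
Ice volume = water volume × ρ_w/ρ_ice = 8.965×10^4 × 1024/910 = 1.01×10^5 km³.

≈ 1.01×10^5 km³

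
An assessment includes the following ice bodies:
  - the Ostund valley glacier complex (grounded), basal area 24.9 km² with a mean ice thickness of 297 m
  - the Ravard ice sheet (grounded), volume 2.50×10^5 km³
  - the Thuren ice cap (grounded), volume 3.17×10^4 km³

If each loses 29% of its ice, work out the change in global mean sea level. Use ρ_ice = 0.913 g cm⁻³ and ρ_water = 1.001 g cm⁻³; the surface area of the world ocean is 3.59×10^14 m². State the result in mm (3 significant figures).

Ostund: ice volume = 24.9 km² × 297 m = 7.395 km³; 0.29 × 7.395 × (913/1001) = 1.956 km³ of water.
Ravard: 0.29 × 2.50×10^5 km³ × (913/1001) = 6.613×10^4 km³ of water.
Thuren: 0.29 × 3.17×10^4 km³ × (913/1001) = 8385 km³ of water.
Total added water ≈ 7.451×10^13 m³ over 3.59×10^14 m² → Δh = 0.208 m = 208 mm.

≈ 208 mm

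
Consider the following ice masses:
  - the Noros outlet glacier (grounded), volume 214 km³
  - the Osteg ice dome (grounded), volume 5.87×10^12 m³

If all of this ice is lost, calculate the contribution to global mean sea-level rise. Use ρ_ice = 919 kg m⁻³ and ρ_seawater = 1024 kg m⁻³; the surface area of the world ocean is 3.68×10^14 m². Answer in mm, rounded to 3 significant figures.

Noros: 214 km³ × (919/1024) = 192.1 km³ of water.
Osteg: 5.87×10^12 m³ × (919/1024) = 5.268×10^12 m³ of water.
Total added water ≈ 5.460×10^12 m³ over 3.68×10^14 m² → Δh = 0.0148 m = 14.8 mm.

≈ 14.8 mm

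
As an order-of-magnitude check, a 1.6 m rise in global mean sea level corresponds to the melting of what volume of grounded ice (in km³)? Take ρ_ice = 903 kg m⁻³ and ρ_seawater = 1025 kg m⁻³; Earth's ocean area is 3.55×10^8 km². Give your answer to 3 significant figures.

≈ 6.45×10^5 km³

Required water volume = Δh × A = 1.6 m × 3.55×10^14 m² = 5.680×10^14 m³ = 5.680×10^5 km³.
Ice volume = water volume × ρ_w/ρ_ice = 5.680×10^5 × 1025/903 = 6.45×10^5 km³.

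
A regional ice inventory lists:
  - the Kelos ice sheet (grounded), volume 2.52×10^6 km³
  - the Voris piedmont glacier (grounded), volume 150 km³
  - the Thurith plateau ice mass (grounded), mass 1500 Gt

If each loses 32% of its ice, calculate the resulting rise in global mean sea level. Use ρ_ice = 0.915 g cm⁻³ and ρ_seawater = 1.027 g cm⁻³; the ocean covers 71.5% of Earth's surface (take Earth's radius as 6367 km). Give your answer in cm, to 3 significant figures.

≈ 197 cm

Kelos: 0.32 × 2.52×10^6 km³ × (915/1027) = 7.185×10^5 km³ of water.
Voris: 0.32 × 150 km³ × (915/1027) = 42.77 km³ of water.
Thurith: 0.32 × 1500 Gt = 4.800×10^14 kg; dividing by ρ_w = 1.027 g cm⁻³ = 1027 kg m⁻³ gives 4.674×10^11 m³ of water.
Total added water ≈ 7.190×10^14 m³ over 3.64×10^14 m² → Δh = 1.97 m = 197 cm.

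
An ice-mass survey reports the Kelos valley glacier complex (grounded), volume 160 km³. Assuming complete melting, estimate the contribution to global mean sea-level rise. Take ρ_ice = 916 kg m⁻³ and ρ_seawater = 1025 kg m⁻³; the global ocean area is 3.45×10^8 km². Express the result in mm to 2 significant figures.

Kelos: 160 km³ × (916/1025) = 143.0 km³ of water.
Spread over 3.45×10^14 m² of ocean, Δh = 1.430×10^11 / 3.45×10^14 = 4.14×10^-4 m = 0.41 mm.

≈ 0.41 mm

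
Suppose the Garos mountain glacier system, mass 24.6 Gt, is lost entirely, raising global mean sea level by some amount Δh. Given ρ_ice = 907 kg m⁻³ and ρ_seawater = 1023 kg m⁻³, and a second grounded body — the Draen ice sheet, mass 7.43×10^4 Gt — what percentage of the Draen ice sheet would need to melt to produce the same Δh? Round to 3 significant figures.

≈ 0.0331 %

Equal sea-level rise means equal mass of meltwater, i.e. equal mass of ice lost.
Ice mass of Garos: 2.460×10^13 kg; ice mass of Draen: 7.430×10^16 kg.
Fraction required = 2.460×10^13 / 7.430×10^16 = 3.31×10^-4 → 0.0331 %.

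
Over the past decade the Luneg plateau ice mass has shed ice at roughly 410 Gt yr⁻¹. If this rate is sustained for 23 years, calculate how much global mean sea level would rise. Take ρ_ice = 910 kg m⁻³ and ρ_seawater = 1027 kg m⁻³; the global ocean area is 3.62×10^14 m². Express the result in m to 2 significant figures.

Total mass lost = 410 Gt/yr × 23 yr = 9430 Gt = 9.430×10^15 kg.
ρ_w = 1027 kg m⁻³, so water volume = 9.430×10^15 / 1027 = 9.182×10^12 m³.
Δh = 9.182×10^12 / 3.62×10^14 = 0.0254 m.

≈ 0.025 m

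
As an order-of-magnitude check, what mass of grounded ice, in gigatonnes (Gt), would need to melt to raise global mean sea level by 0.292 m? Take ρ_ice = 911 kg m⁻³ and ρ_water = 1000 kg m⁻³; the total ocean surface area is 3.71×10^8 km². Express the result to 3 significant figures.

Required water volume = Δh × A = 0.292 m × 3.71×10^14 m² = 1.083×10^14 m³.
ρ_w = 1000 kg m⁻³, so the mass of water = 1.083×10^14 m³ × 1000 kg m⁻³ = 1.083×10^17 kg = 1.08×10^5 Gt (and the same mass of ice, by conservation).

≈ 1.08×10^5 Gt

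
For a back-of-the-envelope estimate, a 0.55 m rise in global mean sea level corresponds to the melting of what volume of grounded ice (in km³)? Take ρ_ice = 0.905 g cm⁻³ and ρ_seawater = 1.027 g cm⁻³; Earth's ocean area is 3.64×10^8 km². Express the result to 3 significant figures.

Required water volume = Δh × A = 0.55 m × 3.64×10^14 m² = 2.002×10^14 m³ = 2.002×10^5 km³.
Ice volume = water volume × ρ_w/ρ_ice = 2.002×10^5 × 1027/905 = 2.27×10^5 km³.

≈ 2.27×10^5 km³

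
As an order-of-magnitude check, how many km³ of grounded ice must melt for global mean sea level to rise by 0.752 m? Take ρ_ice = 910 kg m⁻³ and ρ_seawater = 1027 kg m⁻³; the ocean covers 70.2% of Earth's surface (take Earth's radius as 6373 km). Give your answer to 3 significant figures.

≈ 3.04×10^5 km³

Required water volume = Δh × A = 0.752 m × 3.58×10^14 m² = 2.694×10^14 m³ = 2.694×10^5 km³.
Ice volume = water volume × ρ_w/ρ_ice = 2.694×10^5 × 1027/910 = 3.04×10^5 km³.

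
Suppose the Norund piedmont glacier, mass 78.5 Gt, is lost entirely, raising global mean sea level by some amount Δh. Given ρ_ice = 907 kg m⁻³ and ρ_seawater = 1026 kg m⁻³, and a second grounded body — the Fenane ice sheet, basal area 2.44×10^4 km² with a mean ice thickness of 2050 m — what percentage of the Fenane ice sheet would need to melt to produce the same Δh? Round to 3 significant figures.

Equal sea-level rise means equal mass of meltwater, i.e. equal mass of ice lost.
Ice mass of Norund: 7.850×10^13 kg; ice mass of Fenane: 4.537×10^16 kg.
Fraction required = 7.850×10^13 / 4.537×10^16 = 1.73×10^-3 → 0.173 %.

≈ 0.173 %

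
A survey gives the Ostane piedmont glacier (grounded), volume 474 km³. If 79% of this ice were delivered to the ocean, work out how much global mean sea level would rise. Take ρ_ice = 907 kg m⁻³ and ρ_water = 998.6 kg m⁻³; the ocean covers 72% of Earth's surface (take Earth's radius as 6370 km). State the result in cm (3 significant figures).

≈ 0.0926 cm

Ostane: 0.79 × 474 km³ × (907/998.6) = 340.1 km³ of water.
Spread over 3.67×10^14 m² of ocean, Δh = 3.401×10^11 / 3.67×10^14 = 9.26×10^-4 m = 0.0926 cm.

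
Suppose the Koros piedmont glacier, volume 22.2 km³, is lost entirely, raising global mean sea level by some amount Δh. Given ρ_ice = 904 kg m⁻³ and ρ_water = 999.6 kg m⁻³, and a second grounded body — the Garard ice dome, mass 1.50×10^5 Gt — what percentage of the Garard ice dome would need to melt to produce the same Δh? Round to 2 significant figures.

≈ 0.013 %

Equal sea-level rise means equal mass of meltwater, i.e. equal mass of ice lost.
Ice mass of Koros: 2.007×10^13 kg; ice mass of Garard: 1.500×10^17 kg.
Fraction required = 2.007×10^13 / 1.500×10^17 = 1.34×10^-4 → 0.013 %.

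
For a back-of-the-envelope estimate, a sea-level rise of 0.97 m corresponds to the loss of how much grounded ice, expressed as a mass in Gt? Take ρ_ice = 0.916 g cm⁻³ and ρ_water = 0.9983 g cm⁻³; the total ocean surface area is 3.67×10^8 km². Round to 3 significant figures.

≈ 3.55×10^5 Gt

Required water volume = Δh × A = 0.97 m × 3.67×10^14 m² = 3.560×10^14 m³.
ρ_w = 0.9983 g cm⁻³ = 998.3 kg m⁻³, so the mass of water = 3.560×10^14 m³ × 998.3 kg m⁻³ = 3.554×10^17 kg = 3.55×10^5 Gt (and the same mass of ice, by conservation).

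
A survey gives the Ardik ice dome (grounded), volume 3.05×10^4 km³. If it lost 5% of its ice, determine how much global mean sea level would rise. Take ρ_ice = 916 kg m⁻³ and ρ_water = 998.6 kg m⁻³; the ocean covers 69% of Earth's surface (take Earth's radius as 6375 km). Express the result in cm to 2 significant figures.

Ardik: 0.05 × 3.05×10^4 km³ × (916/998.6) = 1399 km³ of water.
Spread over 3.52×10^14 m² of ocean, Δh = 1.399×10^12 / 3.52×10^14 = 3.97×10^-3 m = 0.40 cm.

≈ 0.40 cm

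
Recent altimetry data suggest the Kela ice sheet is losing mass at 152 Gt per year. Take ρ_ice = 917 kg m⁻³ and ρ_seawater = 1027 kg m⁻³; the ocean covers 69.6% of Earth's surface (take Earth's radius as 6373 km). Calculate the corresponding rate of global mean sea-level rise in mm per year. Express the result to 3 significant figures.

≈ 0.417 mm/yr

ρ_w = 1027 kg m⁻³. Annual water volume added = 152 Gt / ρ_w = 1.520×10^14 kg / 1027 kg m⁻³ = 1.480×10^11 m³.
Δh per year = 1.480×10^11 / 3.55×10^14 = 4.17×10^-4 m = 0.417 mm.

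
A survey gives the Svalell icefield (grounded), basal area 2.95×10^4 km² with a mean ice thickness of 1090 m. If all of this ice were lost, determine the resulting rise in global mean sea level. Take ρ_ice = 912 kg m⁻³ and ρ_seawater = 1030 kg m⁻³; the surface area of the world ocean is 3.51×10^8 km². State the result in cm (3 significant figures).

Svalell: ice volume = 2.95×10^4 km² × 1090 m = 3.216×10^4 km³; 3.216×10^4 × (912/1030) = 2.847×10^4 km³ of water.
Spread over 3.51×10^14 m² of ocean, Δh = 2.847×10^13 / 3.51×10^14 = 0.0811 m = 8.11 cm.

≈ 8.11 cm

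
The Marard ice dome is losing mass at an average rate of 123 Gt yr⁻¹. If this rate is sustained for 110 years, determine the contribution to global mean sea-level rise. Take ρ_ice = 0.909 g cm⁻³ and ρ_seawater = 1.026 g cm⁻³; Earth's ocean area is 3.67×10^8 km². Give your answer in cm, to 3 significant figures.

Total mass lost = 123 Gt/yr × 110 yr = 1.353×10^4 Gt = 1.353×10^16 kg.
ρ_w = 1.026 g cm⁻³ = 1026 kg m⁻³, so water volume = 1.353×10^16 / 1026 = 1.319×10^13 m³.
Δh = 1.319×10^13 / 3.67×10^14 = 0.0359 m = 3.59 cm.

≈ 3.59 cm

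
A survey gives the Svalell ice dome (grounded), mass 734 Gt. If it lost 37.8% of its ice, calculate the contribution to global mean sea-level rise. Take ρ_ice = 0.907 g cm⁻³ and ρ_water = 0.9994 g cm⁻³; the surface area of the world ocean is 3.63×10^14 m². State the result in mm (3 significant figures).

≈ 0.765 mm

Svalell: 0.378 × 734 Gt = 2.775×10^14 kg; dividing by ρ_w = 0.9994 g cm⁻³ = 999.4 kg m⁻³ gives 2.776×10^11 m³ of water.
Spread over 3.63×10^14 m² of ocean, Δh = 2.776×10^11 / 3.63×10^14 = 7.65×10^-4 m = 0.765 mm.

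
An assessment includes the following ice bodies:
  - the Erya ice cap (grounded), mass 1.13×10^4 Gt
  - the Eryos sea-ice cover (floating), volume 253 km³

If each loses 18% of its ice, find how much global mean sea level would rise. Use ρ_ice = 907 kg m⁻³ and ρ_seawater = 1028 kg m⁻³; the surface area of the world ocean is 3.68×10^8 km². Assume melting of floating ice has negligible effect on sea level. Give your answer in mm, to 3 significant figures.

≈ 5.38 mm

Erya: 0.18 × 1.13×10^4 Gt = 2.034×10^15 kg; dividing by ρ_w = 1028 kg m⁻³ gives 1.979×10^12 m³ of water.
The Eryos sea-ice cover is floating and already displaces its own weight of water, so its melt adds essentially nothing to sea level.
Total added water ≈ 1.979×10^12 m³ over 3.68×10^14 m² → Δh = 5.38×10^-3 m = 5.38 mm.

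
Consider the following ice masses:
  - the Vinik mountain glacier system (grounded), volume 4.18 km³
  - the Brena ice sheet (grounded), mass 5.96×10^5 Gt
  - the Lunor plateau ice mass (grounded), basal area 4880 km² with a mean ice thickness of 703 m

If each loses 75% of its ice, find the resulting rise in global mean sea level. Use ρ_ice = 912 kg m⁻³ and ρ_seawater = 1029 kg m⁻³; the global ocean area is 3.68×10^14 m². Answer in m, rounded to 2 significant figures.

Vinik: 0.75 × 4.18 km³ × (912/1029) = 2.779 km³ of water.
Brena: 0.75 × 5.96×10^5 Gt = 4.470×10^17 kg; dividing by ρ_w = 1029 kg m⁻³ gives 4.344×10^14 m³ of water.
Lunor: ice volume = 4880 km² × 703 m = 3431 km³; 0.75 × 3431 × (912/1029) = 2280 km³ of water.
Total added water ≈ 4.367×10^14 m³ over 3.68×10^14 m² → Δh = 1.19 m.

≈ 1.2 m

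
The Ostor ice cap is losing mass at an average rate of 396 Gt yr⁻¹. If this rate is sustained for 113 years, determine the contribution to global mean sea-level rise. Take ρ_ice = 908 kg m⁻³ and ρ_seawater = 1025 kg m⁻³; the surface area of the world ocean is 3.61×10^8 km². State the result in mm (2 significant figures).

≈ 120 mm

Total mass lost = 396 Gt/yr × 113 yr = 4.475×10^4 Gt = 4.475×10^16 kg.
ρ_w = 1025 kg m⁻³, so water volume = 4.475×10^16 / 1025 = 4.366×10^13 m³.
Δh = 4.366×10^13 / 3.61×10^14 = 0.121 m = 120 mm.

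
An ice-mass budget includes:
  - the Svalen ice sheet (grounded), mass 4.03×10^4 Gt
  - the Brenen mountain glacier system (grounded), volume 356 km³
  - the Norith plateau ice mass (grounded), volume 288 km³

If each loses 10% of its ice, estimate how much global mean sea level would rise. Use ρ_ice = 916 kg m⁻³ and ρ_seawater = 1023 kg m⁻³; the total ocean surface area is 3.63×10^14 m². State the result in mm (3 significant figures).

≈ 11.0 mm

Svalen: 0.1 × 4.03×10^4 Gt = 4.030×10^15 kg; dividing by ρ_w = 1023 kg m⁻³ gives 3.939×10^12 m³ of water.
Brenen: 0.1 × 356 km³ × (916/1023) = 31.88 km³ of water.
Norith: 0.1 × 288 km³ × (916/1023) = 25.79 km³ of water.
Total added water ≈ 3.997×10^12 m³ over 3.63×10^14 m² → Δh = 0.0110 m = 11.0 mm.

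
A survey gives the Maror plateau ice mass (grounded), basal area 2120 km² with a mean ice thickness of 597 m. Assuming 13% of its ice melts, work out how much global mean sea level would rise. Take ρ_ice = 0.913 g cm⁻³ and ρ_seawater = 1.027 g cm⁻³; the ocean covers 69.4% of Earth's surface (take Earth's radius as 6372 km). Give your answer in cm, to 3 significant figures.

Maror: ice volume = 2120 km² × 597 m = 1266 km³; 0.13 × 1266 × (913/1027) = 146.3 km³ of water.
Spread over 3.54×10^14 m² of ocean, Δh = 1.463×10^11 / 3.54×10^14 = 4.13×10^-4 m = 0.0413 cm.

≈ 0.0413 cm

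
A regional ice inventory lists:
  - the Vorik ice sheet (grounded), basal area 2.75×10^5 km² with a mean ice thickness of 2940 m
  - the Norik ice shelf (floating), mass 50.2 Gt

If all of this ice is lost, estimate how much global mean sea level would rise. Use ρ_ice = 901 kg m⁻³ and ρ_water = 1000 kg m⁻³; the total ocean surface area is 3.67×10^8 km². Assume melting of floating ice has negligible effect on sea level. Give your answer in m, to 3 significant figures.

Vorik: ice volume = 2.75×10^5 km² × 2940 m = 8.085×10^5 km³; 8.085×10^5 × (901/1000) = 7.285×10^5 km³ of water.
The Norik ice shelf is floating and already displaces its own weight of water, so its melt adds essentially nothing to sea level.
Total added water ≈ 7.285×10^14 m³ over 3.67×10^14 m² → Δh = 1.98 m.

≈ 1.98 m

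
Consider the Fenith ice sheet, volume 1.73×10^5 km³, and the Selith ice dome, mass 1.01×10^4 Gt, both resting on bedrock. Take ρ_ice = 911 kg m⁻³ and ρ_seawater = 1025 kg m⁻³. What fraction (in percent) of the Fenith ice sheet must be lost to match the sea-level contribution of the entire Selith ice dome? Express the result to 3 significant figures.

Equal sea-level rise means equal mass of meltwater, i.e. equal mass of ice lost.
Ice mass of Selith: 1.010×10^16 kg; ice mass of Fenith: 1.576×10^17 kg.
Fraction required = 1.010×10^16 / 1.576×10^17 = 0.0641 → 6.41 %.

≈ 6.41 %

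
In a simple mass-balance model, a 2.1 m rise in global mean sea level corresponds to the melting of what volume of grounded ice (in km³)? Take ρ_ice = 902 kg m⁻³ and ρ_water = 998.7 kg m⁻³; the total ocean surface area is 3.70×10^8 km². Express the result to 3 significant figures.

≈ 8.60×10^5 km³

Required water volume = Δh × A = 2.1 m × 3.70×10^14 m² = 7.770×10^14 m³ = 7.770×10^5 km³.
Ice volume = water volume × ρ_w/ρ_ice = 7.770×10^5 × 998.7/902 = 8.60×10^5 km³.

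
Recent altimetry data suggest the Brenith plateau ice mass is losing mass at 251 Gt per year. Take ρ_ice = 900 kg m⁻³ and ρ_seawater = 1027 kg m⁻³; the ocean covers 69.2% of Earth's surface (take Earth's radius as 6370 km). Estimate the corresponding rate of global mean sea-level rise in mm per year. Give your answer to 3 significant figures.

ρ_w = 1027 kg m⁻³. Annual water volume added = 251 Gt / ρ_w = 2.510×10^14 kg / 1027 kg m⁻³ = 2.444×10^11 m³.
Δh per year = 2.444×10^11 / 3.53×10^14 = 6.93×10^-4 m = 0.693 mm.

≈ 0.693 mm/yr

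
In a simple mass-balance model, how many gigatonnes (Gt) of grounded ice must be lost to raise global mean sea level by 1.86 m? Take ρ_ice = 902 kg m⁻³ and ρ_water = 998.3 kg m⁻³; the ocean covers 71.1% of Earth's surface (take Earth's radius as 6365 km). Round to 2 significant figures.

≈ 6.7×10^5 Gt

Required water volume = Δh × A = 1.86 m × 3.62×10^14 m² = 6.733×10^14 m³.
ρ_w = 998.3 kg m⁻³, so the mass of water = 6.733×10^14 m³ × 998.3 kg m⁻³ = 6.721×10^17 kg = 6.7×10^5 Gt (and the same mass of ice, by conservation).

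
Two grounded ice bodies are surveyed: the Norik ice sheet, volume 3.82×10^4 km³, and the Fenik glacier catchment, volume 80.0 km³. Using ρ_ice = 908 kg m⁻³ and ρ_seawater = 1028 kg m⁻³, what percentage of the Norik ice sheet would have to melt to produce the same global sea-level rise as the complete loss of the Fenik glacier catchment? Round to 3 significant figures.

≈ 0.209 %

Equal sea-level rise means equal mass of meltwater, i.e. equal mass of ice lost.
Ice mass of Fenik: 7.264×10^13 kg; ice mass of Norik: 3.469×10^16 kg.
Fraction required = 7.264×10^13 / 3.469×10^16 = 2.09×10^-3 → 0.209 %.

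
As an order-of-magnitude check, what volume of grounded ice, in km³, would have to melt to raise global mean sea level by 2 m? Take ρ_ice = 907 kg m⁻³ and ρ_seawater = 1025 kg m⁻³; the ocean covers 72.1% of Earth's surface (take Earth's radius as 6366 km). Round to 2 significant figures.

Required water volume = Δh × A = 2 m × 3.67×10^14 m² = 7.344×10^14 m³ = 7.344×10^5 km³.
Ice volume = water volume × ρ_w/ρ_ice = 7.344×10^5 × 1025/907 = 8.3×10^5 km³.

≈ 8.3×10^5 km³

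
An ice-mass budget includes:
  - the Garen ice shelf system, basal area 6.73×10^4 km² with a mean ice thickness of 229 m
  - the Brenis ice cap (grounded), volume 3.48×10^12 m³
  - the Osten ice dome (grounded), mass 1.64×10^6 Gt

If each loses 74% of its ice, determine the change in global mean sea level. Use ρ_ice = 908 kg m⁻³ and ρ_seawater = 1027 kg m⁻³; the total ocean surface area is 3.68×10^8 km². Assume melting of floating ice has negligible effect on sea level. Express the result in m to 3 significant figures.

≈ 3.22 m

The Garen ice shelf system is floating and already displaces its own weight of water, so its melt adds essentially nothing to sea level.
Brenis: 0.74 × 3.48×10^12 m³ × (908/1027) = 2.277×10^12 m³ of water.
Osten: 0.74 × 1.64×10^6 Gt = 1.214×10^18 kg; dividing by ρ_w = 1027 kg m⁻³ gives 1.182×10^15 m³ of water.
Total added water ≈ 1.184×10^15 m³ over 3.68×10^14 m² → Δh = 3.22 m.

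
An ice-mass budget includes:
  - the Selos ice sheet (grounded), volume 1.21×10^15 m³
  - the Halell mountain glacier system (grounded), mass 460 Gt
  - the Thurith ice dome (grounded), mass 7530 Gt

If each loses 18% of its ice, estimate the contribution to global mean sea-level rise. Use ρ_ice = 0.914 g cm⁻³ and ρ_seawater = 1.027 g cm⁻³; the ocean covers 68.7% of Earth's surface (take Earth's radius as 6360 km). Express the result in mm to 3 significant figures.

Selos: 0.18 × 1.21×10^15 m³ × (914/1027) = 1.938×10^14 m³ of water.
Halell: 0.18 × 460 Gt = 8.280×10^13 kg; dividing by ρ_w = 1.027 g cm⁻³ = 1027 kg m⁻³ gives 8.062×10^10 m³ of water.
Thurith: 0.18 × 7530 Gt = 1.355×10^15 kg; dividing by ρ_w = 1027 kg m⁻³ gives 1.320×10^12 m³ of water.
Total added water ≈ 1.952×10^14 m³ over 3.49×10^14 m² → Δh = 0.559 m = 559 mm.

≈ 559 mm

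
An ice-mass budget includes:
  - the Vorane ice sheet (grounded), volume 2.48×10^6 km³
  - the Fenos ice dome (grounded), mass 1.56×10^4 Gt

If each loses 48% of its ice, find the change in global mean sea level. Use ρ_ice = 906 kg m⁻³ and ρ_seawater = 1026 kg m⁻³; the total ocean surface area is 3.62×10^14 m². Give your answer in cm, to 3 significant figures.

≈ 292 cm

Vorane: 0.48 × 2.48×10^6 km³ × (906/1026) = 1.051×10^6 km³ of water.
Fenos: 0.48 × 1.56×10^4 Gt = 7.488×10^15 kg; dividing by ρ_w = 1026 kg m⁻³ gives 7.298×10^12 m³ of water.
Total added water ≈ 1.058×10^15 m³ over 3.62×10^14 m² → Δh = 2.92 m = 292 cm.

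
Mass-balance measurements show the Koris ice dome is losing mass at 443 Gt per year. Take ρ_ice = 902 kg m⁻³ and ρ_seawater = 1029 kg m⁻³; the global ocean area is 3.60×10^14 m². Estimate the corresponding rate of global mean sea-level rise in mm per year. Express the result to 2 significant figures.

ρ_w = 1029 kg m⁻³. Annual water volume added = 443 Gt / ρ_w = 4.430×10^14 kg / 1029 kg m⁻³ = 4.305×10^11 m³.
Δh per year = 4.305×10^11 / 3.60×10^14 = 1.20×10^-3 m = 1.2 mm.

≈ 1.2 mm/yr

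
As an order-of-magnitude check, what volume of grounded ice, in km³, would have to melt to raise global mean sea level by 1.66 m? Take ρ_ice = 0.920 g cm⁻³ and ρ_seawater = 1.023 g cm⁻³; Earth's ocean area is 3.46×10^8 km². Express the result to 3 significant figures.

≈ 6.39×10^5 km³

Required water volume = Δh × A = 1.66 m × 3.46×10^14 m² = 5.744×10^14 m³ = 5.744×10^5 km³.
Ice volume = water volume × ρ_w/ρ_ice = 5.744×10^5 × 1023/920 = 6.39×10^5 km³.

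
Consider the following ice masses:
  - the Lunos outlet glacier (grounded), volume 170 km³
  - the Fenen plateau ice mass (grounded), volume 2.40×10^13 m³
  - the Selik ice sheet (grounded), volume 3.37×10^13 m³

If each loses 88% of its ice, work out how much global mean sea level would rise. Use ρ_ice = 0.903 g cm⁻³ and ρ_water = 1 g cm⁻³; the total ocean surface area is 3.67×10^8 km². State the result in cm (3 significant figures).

Lunos: 0.88 × 170 km³ × (903/1000) = 135.1 km³ of water.
Fenen: 0.88 × 2.40×10^13 m³ × (903/1000) = 1.907×10^13 m³ of water.
Selik: 0.88 × 3.37×10^13 m³ × (903/1000) = 2.678×10^13 m³ of water.
Total added water ≈ 4.599×10^13 m³ over 3.67×10^14 m² → Δh = 0.125 m = 12.5 cm.

≈ 12.5 cm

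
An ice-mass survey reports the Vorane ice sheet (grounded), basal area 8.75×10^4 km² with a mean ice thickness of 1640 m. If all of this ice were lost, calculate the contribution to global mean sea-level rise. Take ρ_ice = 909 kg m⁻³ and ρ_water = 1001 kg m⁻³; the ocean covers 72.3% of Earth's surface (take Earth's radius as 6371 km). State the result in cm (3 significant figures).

Vorane: ice volume = 8.75×10^4 km² × 1640 m = 1.435×10^5 km³; 1.435×10^5 × (909/1001) = 1.303×10^5 km³ of water.
Spread over 3.69×10^14 m² of ocean, Δh = 1.303×10^14 / 3.69×10^14 = 0.353 m = 35.3 cm.

≈ 35.3 cm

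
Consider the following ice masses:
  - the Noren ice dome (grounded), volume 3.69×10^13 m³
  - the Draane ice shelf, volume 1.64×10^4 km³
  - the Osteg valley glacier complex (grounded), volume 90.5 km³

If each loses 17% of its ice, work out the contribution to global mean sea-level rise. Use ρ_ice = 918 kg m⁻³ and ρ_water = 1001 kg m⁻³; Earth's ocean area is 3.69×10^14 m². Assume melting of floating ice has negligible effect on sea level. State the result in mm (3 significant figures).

≈ 15.6 mm

Noren: 0.17 × 3.69×10^13 m³ × (918/1001) = 5.753×10^12 m³ of water.
The Draane ice shelf is floating and already displaces its own weight of water, so its melt adds essentially nothing to sea level.
Osteg: 0.17 × 90.5 km³ × (918/1001) = 14.11 km³ of water.
Total added water ≈ 5.767×10^12 m³ over 3.69×10^14 m² → Δh = 0.0156 m = 15.6 mm.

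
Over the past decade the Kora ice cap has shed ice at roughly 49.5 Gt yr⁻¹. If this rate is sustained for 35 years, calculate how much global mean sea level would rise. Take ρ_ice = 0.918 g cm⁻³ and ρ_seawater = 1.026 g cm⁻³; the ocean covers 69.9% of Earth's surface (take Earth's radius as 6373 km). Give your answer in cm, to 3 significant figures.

Total mass lost = 49.5 Gt/yr × 35 yr = 1732 Gt = 1.732×10^15 kg.
ρ_w = 1.026 g cm⁻³ = 1026 kg m⁻³, so water volume = 1.732×10^15 / 1026 = 1.689×10^12 m³.
Δh = 1.689×10^12 / 3.57×10^14 = 4.73×10^-3 m = 0.473 cm.

≈ 0.473 cm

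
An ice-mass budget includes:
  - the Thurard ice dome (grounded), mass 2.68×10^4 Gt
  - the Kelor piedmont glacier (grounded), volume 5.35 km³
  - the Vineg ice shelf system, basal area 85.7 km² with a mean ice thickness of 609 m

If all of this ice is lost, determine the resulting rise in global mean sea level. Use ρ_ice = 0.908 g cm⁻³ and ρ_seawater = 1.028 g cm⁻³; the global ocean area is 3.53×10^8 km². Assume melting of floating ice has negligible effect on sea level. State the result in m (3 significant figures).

≈ 0.0739 m

Thurard: 2.68×10^4 Gt = 2.680×10^16 kg; dividing by ρ_w = 1.028 g cm⁻³ = 1028 kg m⁻³ gives 2.607×10^13 m³ of water.
Kelor: 5.35 km³ × (908/1028) = 4.725 km³ of water.
The Vineg ice shelf system is floating and already displaces its own weight of water, so its melt adds essentially nothing to sea level.
Total added water ≈ 2.607×10^13 m³ over 3.53×10^14 m² → Δh = 0.0739 m.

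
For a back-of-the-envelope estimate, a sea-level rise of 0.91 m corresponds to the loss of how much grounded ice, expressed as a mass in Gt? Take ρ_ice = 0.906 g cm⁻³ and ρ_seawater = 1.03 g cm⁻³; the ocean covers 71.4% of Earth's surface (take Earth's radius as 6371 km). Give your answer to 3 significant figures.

≈ 3.41×10^5 Gt

Required water volume = Δh × A = 0.91 m × 3.64×10^14 m² = 3.314×10^14 m³.
ρ_w = 1.03 g cm⁻³ = 1030 kg m⁻³, so the mass of water = 3.314×10^14 m³ × 1030 kg m⁻³ = 3.414×10^17 kg = 3.41×10^5 Gt (and the same mass of ice, by conservation).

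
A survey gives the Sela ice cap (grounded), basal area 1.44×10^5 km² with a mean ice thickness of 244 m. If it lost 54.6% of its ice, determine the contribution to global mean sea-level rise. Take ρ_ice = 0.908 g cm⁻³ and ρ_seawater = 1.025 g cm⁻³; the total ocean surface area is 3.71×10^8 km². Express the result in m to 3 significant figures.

Sela: ice volume = 1.44×10^5 km² × 244 m = 3.514×10^4 km³; 0.546 × 3.514×10^4 × (908/1025) = 1.699×10^4 km³ of water.
Spread over 3.71×10^14 m² of ocean, Δh = 1.699×10^13 / 3.71×10^14 = 0.0458 m.

≈ 0.0458 m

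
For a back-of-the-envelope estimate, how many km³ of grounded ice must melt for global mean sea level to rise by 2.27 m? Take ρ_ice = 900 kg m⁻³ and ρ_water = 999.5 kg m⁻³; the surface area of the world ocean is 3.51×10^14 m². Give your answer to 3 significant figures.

Required water volume = Δh × A = 2.27 m × 3.51×10^14 m² = 7.968×10^14 m³ = 7.968×10^5 km³.
Ice volume = water volume × ρ_w/ρ_ice = 7.968×10^5 × 999.5/900 = 8.85×10^5 km³.

≈ 8.85×10^5 km³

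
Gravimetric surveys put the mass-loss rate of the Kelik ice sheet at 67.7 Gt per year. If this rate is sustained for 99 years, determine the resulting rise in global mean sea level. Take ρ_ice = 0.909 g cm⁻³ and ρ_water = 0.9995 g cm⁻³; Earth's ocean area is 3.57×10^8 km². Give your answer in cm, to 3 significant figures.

Total mass lost = 67.7 Gt/yr × 99 yr = 6702 Gt = 6.702×10^15 kg.
ρ_w = 0.9995 g cm⁻³ = 999.5 kg m⁻³, so water volume = 6.702×10^15 / 999.5 = 6.706×10^12 m³.
Δh = 6.706×10^12 / 3.57×10^14 = 0.0188 m = 1.88 cm.

≈ 1.88 cm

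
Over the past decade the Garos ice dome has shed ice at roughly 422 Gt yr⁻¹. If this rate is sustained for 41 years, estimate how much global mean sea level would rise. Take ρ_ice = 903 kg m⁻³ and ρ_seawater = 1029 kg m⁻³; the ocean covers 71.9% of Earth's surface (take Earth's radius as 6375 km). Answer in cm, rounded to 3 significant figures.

Total mass lost = 422 Gt/yr × 41 yr = 1.730×10^4 Gt = 1.730×10^16 kg.
ρ_w = 1029 kg m⁻³, so water volume = 1.730×10^16 / 1029 = 1.681×10^13 m³.
Δh = 1.681×10^13 / 3.67×10^14 = 0.0458 m = 4.58 cm.

≈ 4.58 cm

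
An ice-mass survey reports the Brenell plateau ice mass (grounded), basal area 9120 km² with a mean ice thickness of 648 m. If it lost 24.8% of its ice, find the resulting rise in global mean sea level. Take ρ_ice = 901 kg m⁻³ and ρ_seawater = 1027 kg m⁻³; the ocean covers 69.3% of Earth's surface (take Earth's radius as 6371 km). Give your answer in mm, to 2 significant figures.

Brenell: ice volume = 9120 km² × 648 m = 5910 km³; 0.248 × 5910 × (901/1027) = 1286 km³ of water.
Spread over 3.53×10^14 m² of ocean, Δh = 1.286×10^12 / 3.53×10^14 = 3.64×10^-3 m = 3.6 mm.

≈ 3.6 mm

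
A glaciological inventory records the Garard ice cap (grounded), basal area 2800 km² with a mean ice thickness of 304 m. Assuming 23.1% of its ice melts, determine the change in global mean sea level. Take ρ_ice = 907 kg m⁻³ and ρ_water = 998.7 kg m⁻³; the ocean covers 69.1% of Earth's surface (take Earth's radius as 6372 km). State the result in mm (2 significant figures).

Garard: ice volume = 2800 km² × 304 m = 851.2 km³; 0.231 × 851.2 × (907/998.7) = 178.6 km³ of water.
Spread over 3.53×10^14 m² of ocean, Δh = 1.786×10^11 / 3.53×10^14 = 5.06×10^-4 m = 0.51 mm.

≈ 0.51 mm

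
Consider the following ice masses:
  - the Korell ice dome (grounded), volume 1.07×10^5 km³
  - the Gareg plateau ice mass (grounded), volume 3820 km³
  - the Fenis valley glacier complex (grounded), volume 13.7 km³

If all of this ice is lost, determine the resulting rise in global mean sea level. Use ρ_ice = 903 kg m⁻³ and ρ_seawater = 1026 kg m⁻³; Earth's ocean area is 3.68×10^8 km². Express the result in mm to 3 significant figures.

Korell: 1.07×10^5 km³ × (903/1026) = 9.417×10^4 km³ of water.
Gareg: 3820 km³ × (903/1026) = 3362 km³ of water.
Fenis: 13.7 km³ × (903/1026) = 12.06 km³ of water.
Total added water ≈ 9.755×10^13 m³ over 3.68×10^14 m² → Δh = 0.265 m = 265 mm.

≈ 265 mm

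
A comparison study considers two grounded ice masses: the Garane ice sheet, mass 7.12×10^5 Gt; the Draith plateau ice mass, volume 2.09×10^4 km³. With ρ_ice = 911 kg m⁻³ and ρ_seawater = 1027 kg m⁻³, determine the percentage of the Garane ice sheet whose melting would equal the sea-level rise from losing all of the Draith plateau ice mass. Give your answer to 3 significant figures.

≈ 2.67 %

Equal sea-level rise means equal mass of meltwater, i.e. equal mass of ice lost.
Ice mass of Draith: 1.904×10^16 kg; ice mass of Garane: 7.120×10^17 kg.
Fraction required = 1.904×10^16 / 7.120×10^17 = 0.0267 → 2.67 %.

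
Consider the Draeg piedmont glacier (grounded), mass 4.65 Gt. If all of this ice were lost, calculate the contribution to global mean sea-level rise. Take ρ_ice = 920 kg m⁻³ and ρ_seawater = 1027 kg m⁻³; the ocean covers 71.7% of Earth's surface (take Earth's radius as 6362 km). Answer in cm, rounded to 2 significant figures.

≈ 1.2×10^-3 cm

Draeg: 4.65 Gt = 4.650×10^12 kg; dividing by ρ_w = 1027 kg m⁻³ gives 4.528×10^9 m³ of water.
Spread over 3.65×10^14 m² of ocean, Δh = 4.528×10^9 / 3.65×10^14 = 1.24×10^-5 m = 1.2×10^-3 cm.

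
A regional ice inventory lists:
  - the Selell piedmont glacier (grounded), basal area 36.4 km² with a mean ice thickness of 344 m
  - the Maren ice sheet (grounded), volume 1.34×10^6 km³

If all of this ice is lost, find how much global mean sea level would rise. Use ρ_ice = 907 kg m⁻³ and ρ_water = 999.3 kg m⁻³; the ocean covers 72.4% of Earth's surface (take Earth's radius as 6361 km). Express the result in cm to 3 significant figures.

Selell: ice volume = 36.4 km² × 344 m = 12.52 km³; 12.52 × (907/999.3) = 11.37 km³ of water.
Maren: 1.34×10^6 km³ × (907/999.3) = 1.216×10^6 km³ of water.
Total added water ≈ 1.216×10^15 m³ over 3.68×10^14 m² → Δh = 3.30 m = 330 cm.

≈ 330 cm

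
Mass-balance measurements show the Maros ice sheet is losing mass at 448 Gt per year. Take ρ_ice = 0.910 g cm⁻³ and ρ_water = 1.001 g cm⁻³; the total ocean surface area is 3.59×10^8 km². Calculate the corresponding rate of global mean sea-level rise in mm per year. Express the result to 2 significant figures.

ρ_w = 1.001 g cm⁻³ = 1001 kg m⁻³. Annual water volume added = 448 Gt / ρ_w = 4.480×10^14 kg / 1001 kg m⁻³ = 4.476×10^11 m³.
Δh per year = 4.476×10^11 / 3.59×10^14 = 1.25×10^-3 m = 1.2 mm.

≈ 1.2 mm/yr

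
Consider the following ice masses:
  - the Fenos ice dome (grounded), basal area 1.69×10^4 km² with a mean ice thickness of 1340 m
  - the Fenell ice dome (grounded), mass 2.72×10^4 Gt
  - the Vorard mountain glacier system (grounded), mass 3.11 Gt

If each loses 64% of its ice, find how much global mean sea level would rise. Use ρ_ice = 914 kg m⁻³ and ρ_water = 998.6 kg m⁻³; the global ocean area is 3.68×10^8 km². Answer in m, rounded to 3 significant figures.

≈ 0.0834 m

Fenos: ice volume = 1.69×10^4 km² × 1340 m = 2.265×10^4 km³; 0.64 × 2.265×10^4 × (914/998.6) = 1.327×10^4 km³ of water.
Fenell: 0.64 × 2.72×10^4 Gt = 1.741×10^16 kg; dividing by ρ_w = 998.6 kg m⁻³ gives 1.743×10^13 m³ of water.
Vorard: 0.64 × 3.11 Gt = 1.990×10^12 kg; dividing by ρ_w = 998.6 kg m⁻³ gives 1.993×10^9 m³ of water.
Total added water ≈ 3.070×10^13 m³ over 3.68×10^14 m² → Δh = 0.0834 m.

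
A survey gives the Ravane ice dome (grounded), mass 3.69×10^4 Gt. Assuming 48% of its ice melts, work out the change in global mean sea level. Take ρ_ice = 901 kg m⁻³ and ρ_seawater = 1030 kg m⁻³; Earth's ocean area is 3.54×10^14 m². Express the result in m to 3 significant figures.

≈ 0.0486 m

Ravane: 0.48 × 3.69×10^4 Gt = 1.771×10^16 kg; dividing by ρ_w = 1030 kg m⁻³ gives 1.720×10^13 m³ of water.
Spread over 3.54×10^14 m² of ocean, Δh = 1.720×10^13 / 3.54×10^14 = 0.0486 m.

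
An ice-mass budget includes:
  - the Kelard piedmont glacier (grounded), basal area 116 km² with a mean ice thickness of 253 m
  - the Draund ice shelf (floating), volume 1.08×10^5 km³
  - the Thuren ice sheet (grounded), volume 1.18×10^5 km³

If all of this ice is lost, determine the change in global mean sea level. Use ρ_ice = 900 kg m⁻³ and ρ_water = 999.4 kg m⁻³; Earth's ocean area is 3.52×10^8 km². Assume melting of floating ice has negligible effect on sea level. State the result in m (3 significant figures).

Kelard: ice volume = 116 km² × 253 m = 29.35 km³; 29.35 × (900/999.4) = 26.43 km³ of water.
The Draund ice shelf is floating and already displaces its own weight of water, so its melt adds essentially nothing to sea level.
Thuren: 1.18×10^5 km³ × (900/999.4) = 1.063×10^5 km³ of water.
Total added water ≈ 1.063×10^14 m³ over 3.52×10^14 m² → Δh = 0.302 m.

≈ 0.302 m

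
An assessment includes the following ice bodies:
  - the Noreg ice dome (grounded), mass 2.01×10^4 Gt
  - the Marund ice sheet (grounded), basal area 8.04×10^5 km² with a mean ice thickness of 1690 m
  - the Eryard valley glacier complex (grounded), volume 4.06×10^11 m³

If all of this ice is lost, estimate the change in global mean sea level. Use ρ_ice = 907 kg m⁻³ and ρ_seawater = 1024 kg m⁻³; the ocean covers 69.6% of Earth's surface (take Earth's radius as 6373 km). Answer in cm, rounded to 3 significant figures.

≈ 344 cm

Noreg: 2.01×10^4 Gt = 2.010×10^16 kg; dividing by ρ_w = 1024 kg m⁻³ gives 1.963×10^13 m³ of water.
Marund: ice volume = 8.04×10^5 km² × 1690 m = 1.359×10^6 km³; 1.359×10^6 × (907/1024) = 1.204×10^6 km³ of water.
Eryard: 4.06×10^11 m³ × (907/1024) = 3.596×10^11 m³ of water.
Total added water ≈ 1.223×10^15 m³ over 3.55×10^14 m² → Δh = 3.44 m = 344 cm.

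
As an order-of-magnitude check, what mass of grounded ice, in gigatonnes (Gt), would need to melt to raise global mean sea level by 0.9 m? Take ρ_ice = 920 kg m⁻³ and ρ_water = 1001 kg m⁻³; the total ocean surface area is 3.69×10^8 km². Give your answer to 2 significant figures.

≈ 3.3×10^5 Gt

Required water volume = Δh × A = 0.9 m × 3.69×10^14 m² = 3.321×10^14 m³.
ρ_w = 1001 kg m⁻³, so the mass of water = 3.321×10^14 m³ × 1001 kg m⁻³ = 3.324×10^17 kg = 3.3×10^5 Gt (and the same mass of ice, by conservation).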